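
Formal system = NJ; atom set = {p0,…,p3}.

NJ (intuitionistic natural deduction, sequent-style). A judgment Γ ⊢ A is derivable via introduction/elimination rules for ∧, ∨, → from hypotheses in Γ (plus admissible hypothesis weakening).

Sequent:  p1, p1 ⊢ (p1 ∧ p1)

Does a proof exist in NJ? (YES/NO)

Derivation (root first):
[Wk] p1, p1 ⊢ (p1 ∧ p1)
  [∧I] p1 ⊢ (p1 ∧ p1)
    [Ax] p1 ⊢ p1
    [Ax] p1 ⊢ p1

Result: YES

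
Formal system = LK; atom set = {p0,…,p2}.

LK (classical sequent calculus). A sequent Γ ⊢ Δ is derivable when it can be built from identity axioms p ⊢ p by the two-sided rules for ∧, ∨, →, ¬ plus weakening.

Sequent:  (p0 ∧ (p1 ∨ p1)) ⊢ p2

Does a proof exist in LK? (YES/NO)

Enumerate valuations to refute Γ ⊢ Δ:
  v=000: Γ:[(p0 ∧ (p1 ∨ p1))=F] Δ:[p2=F] refutes=False
  v=001: Γ:[(p0 ∧ (p1 ∨ p1))=F] Δ:[p2=T] refutes=False
  v=010: Γ:[(p0 ∧ (p1 ∨ p1))=F] Δ:[p2=F] refutes=False
  v=011: Γ:[(p0 ∧ (p1 ∨ p1))=F] Δ:[p2=T] refutes=False
  v=100: Γ:[(p0 ∧ (p1 ∨ p1))=F] Δ:[p2=F] refutes=False
  v=101: Γ:[(p0 ∧ (p1 ∨ p1))=F] Δ:[p2=T] refutes=False
  v=110: Γ:[(p0 ∧ (p1 ∨ p1))=T] Δ:[p2=F] refutes=True  ← countermodel

Result: NO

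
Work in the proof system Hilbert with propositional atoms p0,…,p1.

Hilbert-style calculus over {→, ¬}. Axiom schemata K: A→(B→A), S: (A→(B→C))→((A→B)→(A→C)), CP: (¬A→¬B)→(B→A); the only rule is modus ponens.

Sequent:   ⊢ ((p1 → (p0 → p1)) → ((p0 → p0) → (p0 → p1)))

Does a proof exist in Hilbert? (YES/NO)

Search for a countermodel by truth-table:
  v=00: Γ:[] Δ:[((p1 → (p0 → p1)) → ((p0 → p0) → (p0 → p1)))=T] refutes=False
  v=01: Γ:[] Δ:[((p1 → (p0 → p1)) → ((p0 → p0) → (p0 → p1)))=T] refutes=False
  v=10: Γ:[] Δ:[((p1 → (p0 → p1)) → ((p0 → p0) → (p0 → p1)))=F] refutes=True  ← countermodel

Result: NO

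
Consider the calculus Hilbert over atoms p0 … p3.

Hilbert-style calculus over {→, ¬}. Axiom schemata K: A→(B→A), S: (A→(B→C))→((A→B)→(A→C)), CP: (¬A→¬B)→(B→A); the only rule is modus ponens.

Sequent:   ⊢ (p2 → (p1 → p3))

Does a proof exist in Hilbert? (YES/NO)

Enumerate valuations to refute Γ ⊢ Δ:
  v=0000: Γ:[] Δ:[(p2 → (p1 → p3))=T] refutes=False
  v=0001: Γ:[] Δ:[(p2 → (p1 → p3))=T] refutes=False
  v=0010: Γ:[] Δ:[(p2 → (p1 → p3))=T] refutes=False
  v=0011: Γ:[] Δ:[(p2 → (p1 → p3))=T] refutes=False
  v=0100: Γ:[] Δ:[(p2 → (p1 → p3))=T] refutes=False
  v=0101: Γ:[] Δ:[(p2 → (p1 → p3))=T] refutes=False
  v=0110: Γ:[] Δ:[(p2 → (p1 → p3))=F] refutes=True  ← countermodel

Result: NO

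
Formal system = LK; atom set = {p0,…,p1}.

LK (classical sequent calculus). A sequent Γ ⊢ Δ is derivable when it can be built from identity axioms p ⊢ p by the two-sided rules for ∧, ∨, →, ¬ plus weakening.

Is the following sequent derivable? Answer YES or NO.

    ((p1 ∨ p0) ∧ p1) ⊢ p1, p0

Derivation (root first):
[∧L] ((p1 ∨ p0) ∧ p1) ⊢ p1, p0
  [WL] (p1 ∨ p0), p1 ⊢ p1, p0
    [∨L] (p1 ∨ p0) ⊢ p1, p0
      [Ax] p1 ⊢ p1
      [Ax] p0 ⊢ p0

Result: YES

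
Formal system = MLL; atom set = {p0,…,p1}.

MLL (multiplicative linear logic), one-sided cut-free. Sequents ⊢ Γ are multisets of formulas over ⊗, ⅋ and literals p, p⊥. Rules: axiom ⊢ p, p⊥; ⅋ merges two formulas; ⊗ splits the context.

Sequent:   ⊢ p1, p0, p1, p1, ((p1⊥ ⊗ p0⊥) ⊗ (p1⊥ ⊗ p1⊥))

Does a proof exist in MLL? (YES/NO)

Derivation trace:
[⊗]  ⊢ p1, p0, p1, p1, ((p1⊥ ⊗ p0⊥) ⊗ (p1⊥ ⊗ p1⊥))
  [⊗]  ⊢ p1, p0, (p1⊥ ⊗ p0⊥)
    [Ax]  ⊢ p1, p1⊥
    [Ax]  ⊢ p0, p0⊥
  [⊗]  ⊢ p1, p1, (p1⊥ ⊗ p1⊥)
    [Ax]  ⊢ p1, p1⊥
    [Ax]  ⊢ p1, p1⊥

Result: YES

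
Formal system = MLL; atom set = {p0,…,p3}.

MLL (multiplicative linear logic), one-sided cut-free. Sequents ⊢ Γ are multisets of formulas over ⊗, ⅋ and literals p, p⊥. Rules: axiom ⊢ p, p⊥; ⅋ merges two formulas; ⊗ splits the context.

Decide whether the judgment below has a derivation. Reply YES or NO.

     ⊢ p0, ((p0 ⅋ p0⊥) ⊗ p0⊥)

Derivation (root first):
[⊗]  ⊢ p0, ((p0 ⅋ p0⊥) ⊗ p0⊥)
  [⅋]  ⊢ (p0 ⅋ p0⊥)
    [Ax]  ⊢ p0, p0⊥
  [Ax]  ⊢ p0, p0⊥

Result: YES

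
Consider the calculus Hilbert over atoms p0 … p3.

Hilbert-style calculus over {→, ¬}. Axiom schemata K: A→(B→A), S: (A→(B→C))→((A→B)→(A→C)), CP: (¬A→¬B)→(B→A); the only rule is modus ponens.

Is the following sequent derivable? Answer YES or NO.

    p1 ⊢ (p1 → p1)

Proof tree:
[MP] p1 ⊢ (p1 → p1)
  [K]  ⊢ (p1 → (p1 → p1))
  [MP] p1 ⊢ p1
    [MP] p1 ⊢ (p1 → p1)
      [K]  ⊢ (p1 → (p1 → p1))
      [Hyp] p1 ⊢ p1
    [Hyp] p1 ⊢ p1

Result: YES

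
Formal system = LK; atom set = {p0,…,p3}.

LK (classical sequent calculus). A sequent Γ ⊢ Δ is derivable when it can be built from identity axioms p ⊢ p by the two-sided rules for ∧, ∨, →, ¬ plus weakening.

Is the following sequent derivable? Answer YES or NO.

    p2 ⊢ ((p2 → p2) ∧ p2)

Proof tree:
[∧R] p2 ⊢ ((p2 → p2) ∧ p2)
  [→R]  ⊢ (p2 → p2)
    [Ax] p2 ⊢ p2
  [Ax] p2 ⊢ p2

Result: YES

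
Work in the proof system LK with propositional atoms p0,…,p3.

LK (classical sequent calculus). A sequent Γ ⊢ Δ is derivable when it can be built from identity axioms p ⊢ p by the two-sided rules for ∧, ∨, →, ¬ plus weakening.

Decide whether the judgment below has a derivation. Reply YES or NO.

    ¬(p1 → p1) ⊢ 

Derivation (root first):
[¬L] ¬(p1 → p1) ⊢ 
  [→R]  ⊢ (p1 → p1)
    [Ax] p1 ⊢ p1

Result: YES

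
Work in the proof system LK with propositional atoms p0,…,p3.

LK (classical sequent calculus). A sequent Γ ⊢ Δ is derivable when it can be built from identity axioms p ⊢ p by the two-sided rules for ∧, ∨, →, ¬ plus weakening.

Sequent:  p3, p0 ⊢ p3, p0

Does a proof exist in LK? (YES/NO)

Proof tree:
[WR] p3, p0 ⊢ p3, p0
  [WL] p3, p0 ⊢ p3
    [Ax] p3 ⊢ p3

Result: YES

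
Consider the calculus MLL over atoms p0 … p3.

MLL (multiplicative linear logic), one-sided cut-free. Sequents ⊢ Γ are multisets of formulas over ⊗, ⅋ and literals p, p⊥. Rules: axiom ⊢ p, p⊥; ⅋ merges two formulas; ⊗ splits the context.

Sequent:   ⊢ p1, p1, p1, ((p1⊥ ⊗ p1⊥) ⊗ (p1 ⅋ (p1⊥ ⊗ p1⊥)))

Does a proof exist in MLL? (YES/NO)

Derivation (root first):
[⊗]  ⊢ p1, p1, p1, ((p1⊥ ⊗ p1⊥) ⊗ (p1 ⅋ (p1⊥ ⊗ p1⊥)))
  [⊗]  ⊢ p1, p1, (p1⊥ ⊗ p1⊥)
    [Ax]  ⊢ p1, p1⊥
    [Ax]  ⊢ p1, p1⊥
  [⅋]  ⊢ p1, (p1 ⅋ (p1⊥ ⊗ p1⊥))
    [⊗]  ⊢ p1, p1, (p1⊥ ⊗ p1⊥)
      [Ax]  ⊢ p1, p1⊥
      [Ax]  ⊢ p1, p1⊥

Result: YES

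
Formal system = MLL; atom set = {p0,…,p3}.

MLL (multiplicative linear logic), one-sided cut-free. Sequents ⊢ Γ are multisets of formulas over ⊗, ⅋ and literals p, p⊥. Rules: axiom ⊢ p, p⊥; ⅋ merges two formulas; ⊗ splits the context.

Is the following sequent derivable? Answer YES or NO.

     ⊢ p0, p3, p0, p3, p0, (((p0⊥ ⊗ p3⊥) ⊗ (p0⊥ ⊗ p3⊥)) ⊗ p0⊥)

Derivation (root first):
[⊗]  ⊢ p0, p3, p0, p3, p0, (((p0⊥ ⊗ p3⊥) ⊗ (p0⊥ ⊗ p3⊥)) ⊗ p0⊥)
  [⊗]  ⊢ p0, p3, p0, p3, ((p0⊥ ⊗ p3⊥) ⊗ (p0⊥ ⊗ p3⊥))
    [⊗]  ⊢ p0, p3, (p0⊥ ⊗ p3⊥)
      [Ax]  ⊢ p0, p0⊥
      [Ax]  ⊢ p3, p3⊥
    [⊗]  ⊢ p0, p3, (p0⊥ ⊗ p3⊥)
      [Ax]  ⊢ p0, p0⊥
      [Ax]  ⊢ p3, p3⊥
  [Ax]  ⊢ p0, p0⊥

Result: YES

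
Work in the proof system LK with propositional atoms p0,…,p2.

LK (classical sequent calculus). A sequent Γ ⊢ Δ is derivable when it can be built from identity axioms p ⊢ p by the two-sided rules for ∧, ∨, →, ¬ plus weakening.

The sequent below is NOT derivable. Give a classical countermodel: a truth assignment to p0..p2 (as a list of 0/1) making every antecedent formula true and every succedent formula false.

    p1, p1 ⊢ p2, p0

Truth-table refutation:
  v=000: Γ:[p1=F, p1=F] Δ:[p2=F, p0=F] refutes=False
  v=001: Γ:[p1=F, p1=F] Δ:[p2=T, p0=F] refutes=False
  v=010: Γ:[p1=T, p1=T] Δ:[p2=F, p0=F] refutes=True  ← countermodel

Result: [0, 1, 0]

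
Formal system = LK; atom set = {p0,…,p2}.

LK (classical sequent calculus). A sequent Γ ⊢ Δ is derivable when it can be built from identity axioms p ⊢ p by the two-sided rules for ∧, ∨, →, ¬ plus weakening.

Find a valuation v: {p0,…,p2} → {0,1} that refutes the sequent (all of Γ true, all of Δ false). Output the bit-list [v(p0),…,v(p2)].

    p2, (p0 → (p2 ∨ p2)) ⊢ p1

Enumerate valuations to refute Γ ⊢ Δ:
  v=000: Γ:[p2=F, (p0 → (p2 ∨ p2))=T] Δ:[p1=F] refutes=False
  v=001: Γ:[p2=T, (p0 → (p2 ∨ p2))=T] Δ:[p1=F] refutes=True  ← countermodel

Result: [0, 0, 1]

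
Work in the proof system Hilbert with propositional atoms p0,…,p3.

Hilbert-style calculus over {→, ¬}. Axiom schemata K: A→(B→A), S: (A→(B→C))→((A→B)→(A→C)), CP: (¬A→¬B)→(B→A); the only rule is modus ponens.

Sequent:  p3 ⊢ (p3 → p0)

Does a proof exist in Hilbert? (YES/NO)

Search for a countermodel by truth-table:
  v=0000: Γ:[p3=F] Δ:[(p3 → p0)=T] refutes=False
  v=0001: Γ:[p3=T] Δ:[(p3 → p0)=F] refutes=True  ← countermodel

Result: NO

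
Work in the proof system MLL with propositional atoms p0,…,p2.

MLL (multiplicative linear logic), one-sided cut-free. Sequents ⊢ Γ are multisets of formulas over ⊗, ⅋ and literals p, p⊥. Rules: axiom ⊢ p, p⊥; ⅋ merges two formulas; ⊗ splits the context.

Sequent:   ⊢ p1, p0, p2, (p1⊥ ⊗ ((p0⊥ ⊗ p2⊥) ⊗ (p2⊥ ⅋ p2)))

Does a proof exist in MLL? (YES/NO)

Derivation (root first):
[⊗]  ⊢ p1, p0, p2, (p1⊥ ⊗ ((p0⊥ ⊗ p2⊥) ⊗ (p2⊥ ⅋ p2)))
  [Ax]  ⊢ p1, p1⊥
  [⊗]  ⊢ p0, p2, ((p0⊥ ⊗ p2⊥) ⊗ (p2⊥ ⅋ p2))
    [⊗]  ⊢ p0, p2, (p0⊥ ⊗ p2⊥)
      [Ax]  ⊢ p0, p0⊥
      [Ax]  ⊢ p2, p2⊥
    [⅋]  ⊢ (p2⊥ ⅋ p2)
      [Ax]  ⊢ p2, p2⊥

Result: YES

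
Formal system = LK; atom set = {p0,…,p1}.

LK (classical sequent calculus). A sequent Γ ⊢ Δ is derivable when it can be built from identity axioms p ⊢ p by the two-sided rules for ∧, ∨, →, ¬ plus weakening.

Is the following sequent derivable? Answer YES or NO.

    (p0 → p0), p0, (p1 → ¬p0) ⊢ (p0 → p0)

Derivation (root first):
[→L] (p0 → p0), p0, (p1 → ¬p0) ⊢ (p0 → p0)
  [WR]  ⊢ (p0 → p0), p1
    [→R]  ⊢ (p0 → p0)
      [Ax] p0 ⊢ p0
  [¬L] p0, (p0 → p0), ¬p0 ⊢ 
    [→L] p0, (p0 → p0) ⊢ p0
      [Ax] p0 ⊢ p0
      [Ax] p0 ⊢ p0

Result: YES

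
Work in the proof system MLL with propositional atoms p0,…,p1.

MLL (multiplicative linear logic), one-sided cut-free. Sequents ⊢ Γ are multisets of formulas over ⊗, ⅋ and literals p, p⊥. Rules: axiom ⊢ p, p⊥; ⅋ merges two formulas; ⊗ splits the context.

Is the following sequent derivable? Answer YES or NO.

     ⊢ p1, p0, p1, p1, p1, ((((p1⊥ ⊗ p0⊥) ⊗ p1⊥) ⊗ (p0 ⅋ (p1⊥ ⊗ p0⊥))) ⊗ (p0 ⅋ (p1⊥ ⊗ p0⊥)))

Derivation trace:
[⊗]  ⊢ p1, p0, p1, p1, p1, ((((p1⊥ ⊗ p0⊥) ⊗ p1⊥) ⊗ (p0 ⅋ (p1⊥ ⊗ p0⊥))) ⊗ (p0 ⅋ (p1⊥ ⊗ p0⊥)))
  [⊗]  ⊢ p1, p0, p1, p1, (((p1⊥ ⊗ p0⊥) ⊗ p1⊥) ⊗ (p0 ⅋ (p1⊥ ⊗ p0⊥)))
    [⊗]  ⊢ p1, p0, p1, ((p1⊥ ⊗ p0⊥) ⊗ p1⊥)
      [⊗]  ⊢ p1, p0, (p1⊥ ⊗ p0⊥)
        [Ax]  ⊢ p1, p1⊥
        [Ax]  ⊢ p0, p0⊥
      [Ax]  ⊢ p1, p1⊥
    [⅋]  ⊢ p1, (p0 ⅋ (p1⊥ ⊗ p0⊥))
      [⊗]  ⊢ p1, p0, (p1⊥ ⊗ p0⊥)
        [Ax]  ⊢ p1, p1⊥
        [Ax]  ⊢ p0, p0⊥
  [⅋]  ⊢ p1, (p0 ⅋ (p1⊥ ⊗ p0⊥))
    [⊗]  ⊢ p1, p0, (p1⊥ ⊗ p0⊥)
      [Ax]  ⊢ p1, p1⊥
      [Ax]  ⊢ p0, p0⊥

Result: YES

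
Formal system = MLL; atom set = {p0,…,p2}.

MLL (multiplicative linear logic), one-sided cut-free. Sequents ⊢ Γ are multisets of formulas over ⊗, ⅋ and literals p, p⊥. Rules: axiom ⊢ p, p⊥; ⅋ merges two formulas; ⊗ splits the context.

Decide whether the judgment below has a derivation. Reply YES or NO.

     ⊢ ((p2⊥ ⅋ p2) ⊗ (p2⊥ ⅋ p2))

Proof tree:
[⊗]  ⊢ ((p2⊥ ⅋ p2) ⊗ (p2⊥ ⅋ p2))
  [⅋]  ⊢ (p2⊥ ⅋ p2)
    [Ax]  ⊢ p2, p2⊥
  [⅋]  ⊢ (p2⊥ ⅋ p2)
    [Ax]  ⊢ p2, p2⊥

Result: YES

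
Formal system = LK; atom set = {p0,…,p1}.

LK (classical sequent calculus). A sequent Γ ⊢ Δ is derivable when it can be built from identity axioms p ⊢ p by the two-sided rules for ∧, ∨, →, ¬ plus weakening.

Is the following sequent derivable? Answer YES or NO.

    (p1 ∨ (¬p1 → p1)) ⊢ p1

Derivation (root first):
[∨L] (p1 ∨ (¬p1 → p1)) ⊢ p1
  [Ax] p1 ⊢ p1
  [→L] (¬p1 → p1) ⊢ p1
    [¬R]  ⊢ p1, p1, ¬p1
      [WR] p1 ⊢ p1, p1
        [Ax] p1 ⊢ p1
    [WR] p1 ⊢ p1, p1
      [Ax] p1 ⊢ p1

Result: YES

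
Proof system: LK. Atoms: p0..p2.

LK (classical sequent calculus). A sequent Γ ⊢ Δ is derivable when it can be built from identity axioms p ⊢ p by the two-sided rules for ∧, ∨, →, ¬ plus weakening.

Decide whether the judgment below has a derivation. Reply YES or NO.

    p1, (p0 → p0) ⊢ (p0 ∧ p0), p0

Enumerate valuations to refute Γ ⊢ Δ:
  v=000: Γ:[p1=F, (p0 → p0)=T] Δ:[(p0 ∧ p0)=F, p0=F] refutes=False
  v=001: Γ:[p1=F, (p0 → p0)=T] Δ:[(p0 ∧ p0)=F, p0=F] refutes=False
  v=010: Γ:[p1=T, (p0 → p0)=T] Δ:[(p0 ∧ p0)=F, p0=F] refutes=True  ← countermodel

Result: NO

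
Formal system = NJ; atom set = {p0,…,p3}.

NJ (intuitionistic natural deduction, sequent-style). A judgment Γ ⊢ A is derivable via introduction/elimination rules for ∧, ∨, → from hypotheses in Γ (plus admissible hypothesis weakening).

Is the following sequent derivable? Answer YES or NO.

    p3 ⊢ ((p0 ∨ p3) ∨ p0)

Derivation (root first):
[∨I₁] p3 ⊢ ((p0 ∨ p3) ∨ p0)
  [∨I₂] p3 ⊢ (p0 ∨ p3)
    [Ax] p3 ⊢ p3

Result: YES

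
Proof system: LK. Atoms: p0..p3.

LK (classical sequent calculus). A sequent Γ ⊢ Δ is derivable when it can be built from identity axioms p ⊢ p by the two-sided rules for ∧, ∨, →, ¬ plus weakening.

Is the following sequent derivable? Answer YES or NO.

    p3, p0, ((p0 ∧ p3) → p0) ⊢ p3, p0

Derivation (root first):
[→L] p3, p0, ((p0 ∧ p3) → p0) ⊢ p3, p0
  [∧R] p3, p0 ⊢ p3, (p0 ∧ p3)
    [Ax] p0 ⊢ p0
    [WR] p3 ⊢ p3, p3
      [Ax] p3 ⊢ p3
  [Ax] p0 ⊢ p0

Result: YES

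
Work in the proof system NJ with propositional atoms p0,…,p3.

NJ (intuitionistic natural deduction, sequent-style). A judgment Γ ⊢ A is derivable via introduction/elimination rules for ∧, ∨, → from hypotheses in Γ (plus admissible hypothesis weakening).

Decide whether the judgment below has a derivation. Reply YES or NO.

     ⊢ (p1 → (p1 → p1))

Proof tree:
[→I]  ⊢ (p1 → (p1 → p1))
  [Wk] p1 ⊢ (p1 → p1)
    [→I]  ⊢ (p1 → p1)
      [Ax] p1 ⊢ p1

Result: YES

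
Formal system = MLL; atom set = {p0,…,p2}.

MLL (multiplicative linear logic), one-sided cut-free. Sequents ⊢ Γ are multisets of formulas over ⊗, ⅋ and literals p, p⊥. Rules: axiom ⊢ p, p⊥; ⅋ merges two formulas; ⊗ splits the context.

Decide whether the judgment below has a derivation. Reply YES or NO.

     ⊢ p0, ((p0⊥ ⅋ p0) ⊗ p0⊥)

Derivation (root first):
[⊗]  ⊢ p0, ((p0⊥ ⅋ p0) ⊗ p0⊥)
  [⅋]  ⊢ (p0⊥ ⅋ p0)
    [Ax]  ⊢ p0, p0⊥
  [Ax]  ⊢ p0, p0⊥

Result: YES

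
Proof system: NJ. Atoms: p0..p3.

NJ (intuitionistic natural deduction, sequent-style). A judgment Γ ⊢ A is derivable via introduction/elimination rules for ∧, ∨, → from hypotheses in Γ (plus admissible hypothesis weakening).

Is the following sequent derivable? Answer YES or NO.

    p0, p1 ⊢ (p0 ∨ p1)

Derivation trace:
[Wk] p0, p1 ⊢ (p0 ∨ p1)
  [∨I₁] p0 ⊢ (p0 ∨ p1)
    [Ax] p0 ⊢ p0

Result: YES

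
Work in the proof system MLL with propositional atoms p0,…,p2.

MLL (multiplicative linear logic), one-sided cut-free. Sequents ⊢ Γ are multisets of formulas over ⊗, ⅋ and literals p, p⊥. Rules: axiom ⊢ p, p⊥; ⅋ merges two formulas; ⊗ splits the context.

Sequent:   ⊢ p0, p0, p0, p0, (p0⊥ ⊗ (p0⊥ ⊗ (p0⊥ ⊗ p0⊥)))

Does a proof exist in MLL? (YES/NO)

Derivation (root first):
[⊗]  ⊢ p0, p0, p0, p0, (p0⊥ ⊗ (p0⊥ ⊗ (p0⊥ ⊗ p0⊥)))
  [Ax]  ⊢ p0, p0⊥
  [⊗]  ⊢ p0, p0, p0, (p0⊥ ⊗ (p0⊥ ⊗ p0⊥))
    [Ax]  ⊢ p0, p0⊥
    [⊗]  ⊢ p0, p0, (p0⊥ ⊗ p0⊥)
      [Ax]  ⊢ p0, p0⊥
      [Ax]  ⊢ p0, p0⊥

Result: YES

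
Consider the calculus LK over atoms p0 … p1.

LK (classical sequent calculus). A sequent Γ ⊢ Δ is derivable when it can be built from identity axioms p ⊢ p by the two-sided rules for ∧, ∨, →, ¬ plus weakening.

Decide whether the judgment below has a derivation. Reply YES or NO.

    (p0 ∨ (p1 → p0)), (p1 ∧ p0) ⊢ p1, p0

Derivation trace:
[∧L] (p0 ∨ (p1 → p0)), (p1 ∧ p0) ⊢ p1, p0
  [∨L] p1, p0, (p0 ∨ (p1 → p0)) ⊢ p1, p0
    [WL] p1, p0 ⊢ p1
      [Ax] p1 ⊢ p1
    [→L] p1, p0, (p1 → p0) ⊢ p0
      [WL] p1, p0 ⊢ p1
        [Ax] p1 ⊢ p1
      [Ax] p0 ⊢ p0

Result: YES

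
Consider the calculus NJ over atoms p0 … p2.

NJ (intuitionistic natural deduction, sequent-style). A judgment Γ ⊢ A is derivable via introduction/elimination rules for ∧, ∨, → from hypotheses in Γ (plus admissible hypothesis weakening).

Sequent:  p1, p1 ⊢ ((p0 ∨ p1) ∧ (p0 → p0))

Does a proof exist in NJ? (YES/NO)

Derivation trace:
[Wk] p1, p1 ⊢ ((p0 ∨ p1) ∧ (p0 → p0))
  [∧I] p1 ⊢ ((p0 ∨ p1) ∧ (p0 → p0))
    [∨I₂] p1 ⊢ (p0 ∨ p1)
      [Ax] p1 ⊢ p1
    [→I]  ⊢ (p0 → p0)
      [Ax] p0 ⊢ p0

Result: YES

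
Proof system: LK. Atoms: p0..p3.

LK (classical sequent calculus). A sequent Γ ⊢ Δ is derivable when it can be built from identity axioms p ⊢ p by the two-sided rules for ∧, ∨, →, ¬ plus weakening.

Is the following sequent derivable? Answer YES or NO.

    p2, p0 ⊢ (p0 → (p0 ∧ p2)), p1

Proof tree:
[WL] p2, p0 ⊢ (p0 → (p0 ∧ p2)), p1
  [WR] p2 ⊢ (p0 → (p0 ∧ p2)), p1
    [→R] p2 ⊢ (p0 → (p0 ∧ p2))
      [∧R] p2, p0 ⊢ (p0 ∧ p2)
        [Ax] p0 ⊢ p0
        [Ax] p2 ⊢ p2

Result: YES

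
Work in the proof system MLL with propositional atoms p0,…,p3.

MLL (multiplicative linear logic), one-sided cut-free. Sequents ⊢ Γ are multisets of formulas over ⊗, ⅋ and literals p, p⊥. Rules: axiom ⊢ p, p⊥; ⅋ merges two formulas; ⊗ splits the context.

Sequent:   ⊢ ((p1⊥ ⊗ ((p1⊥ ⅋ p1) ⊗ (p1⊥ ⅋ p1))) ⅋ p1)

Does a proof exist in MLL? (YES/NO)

Derivation (root first):
[⅋]  ⊢ ((p1⊥ ⊗ ((p1⊥ ⅋ p1) ⊗ (p1⊥ ⅋ p1))) ⅋ p1)
  [⊗]  ⊢ p1, (p1⊥ ⊗ ((p1⊥ ⅋ p1) ⊗ (p1⊥ ⅋ p1)))
    [Ax]  ⊢ p1, p1⊥
    [⊗]  ⊢ ((p1⊥ ⅋ p1) ⊗ (p1⊥ ⅋ p1))
      [⅋]  ⊢ (p1⊥ ⅋ p1)
        [Ax]  ⊢ p1, p1⊥
      [⅋]  ⊢ (p1⊥ ⅋ p1)
        [Ax]  ⊢ p1, p1⊥

Result: YES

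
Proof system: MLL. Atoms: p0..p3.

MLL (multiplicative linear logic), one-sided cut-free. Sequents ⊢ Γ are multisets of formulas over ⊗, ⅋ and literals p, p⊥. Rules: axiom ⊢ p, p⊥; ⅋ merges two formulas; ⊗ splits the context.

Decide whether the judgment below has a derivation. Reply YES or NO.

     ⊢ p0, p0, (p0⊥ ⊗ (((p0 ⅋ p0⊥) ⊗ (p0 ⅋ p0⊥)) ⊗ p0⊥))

Derivation (root first):
[⊗]  ⊢ p0, p0, (p0⊥ ⊗ (((p0 ⅋ p0⊥) ⊗ (p0 ⅋ p0⊥)) ⊗ p0⊥))
  [Ax]  ⊢ p0, p0⊥
  [⊗]  ⊢ p0, (((p0 ⅋ p0⊥) ⊗ (p0 ⅋ p0⊥)) ⊗ p0⊥)
    [⊗]  ⊢ ((p0 ⅋ p0⊥) ⊗ (p0 ⅋ p0⊥))
      [⅋]  ⊢ (p0 ⅋ p0⊥)
        [Ax]  ⊢ p0, p0⊥
      [⅋]  ⊢ (p0 ⅋ p0⊥)
        [Ax]  ⊢ p0, p0⊥
    [Ax]  ⊢ p0, p0⊥

Result: YES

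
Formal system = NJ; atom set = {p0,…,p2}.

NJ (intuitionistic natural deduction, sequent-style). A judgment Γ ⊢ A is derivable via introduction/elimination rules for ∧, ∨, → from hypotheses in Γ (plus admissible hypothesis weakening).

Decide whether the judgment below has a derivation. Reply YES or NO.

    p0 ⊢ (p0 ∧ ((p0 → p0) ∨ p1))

Derivation trace:
[∧I] p0 ⊢ (p0 ∧ ((p0 → p0) ∨ p1))
  [Ax] p0 ⊢ p0
  [∨I₁]  ⊢ ((p0 → p0) ∨ p1)
    [→I]  ⊢ (p0 → p0)
      [Ax] p0 ⊢ p0

Result: YES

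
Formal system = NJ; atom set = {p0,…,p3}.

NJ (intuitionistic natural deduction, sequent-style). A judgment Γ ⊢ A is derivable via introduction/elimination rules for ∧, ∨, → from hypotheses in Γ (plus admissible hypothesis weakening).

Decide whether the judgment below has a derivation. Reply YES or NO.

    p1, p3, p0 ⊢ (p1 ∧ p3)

Derivation (root first):
[∧I] p1, p3, p0 ⊢ (p1 ∧ p3)
  [Ax] p1 ⊢ p1
  [Wk] p3, p0 ⊢ p3
    [Ax] p3 ⊢ p3

Result: YES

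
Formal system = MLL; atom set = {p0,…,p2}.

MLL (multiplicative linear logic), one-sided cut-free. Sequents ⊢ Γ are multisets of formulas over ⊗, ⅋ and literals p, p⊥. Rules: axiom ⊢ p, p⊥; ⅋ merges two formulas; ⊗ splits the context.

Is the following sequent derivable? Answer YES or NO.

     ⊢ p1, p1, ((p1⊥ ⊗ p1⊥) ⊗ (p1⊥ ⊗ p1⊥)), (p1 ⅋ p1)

Proof tree:
[⅋]  ⊢ p1, p1, ((p1⊥ ⊗ p1⊥) ⊗ (p1⊥ ⊗ p1⊥)), (p1 ⅋ p1)
  [⊗]  ⊢ p1, p1, p1, p1, ((p1⊥ ⊗ p1⊥) ⊗ (p1⊥ ⊗ p1⊥))
    [⊗]  ⊢ p1, p1, (p1⊥ ⊗ p1⊥)
      [Ax]  ⊢ p1, p1⊥
      [Ax]  ⊢ p1, p1⊥
    [⊗]  ⊢ p1, p1, (p1⊥ ⊗ p1⊥)
      [Ax]  ⊢ p1, p1⊥
      [Ax]  ⊢ p1, p1⊥

Result: YES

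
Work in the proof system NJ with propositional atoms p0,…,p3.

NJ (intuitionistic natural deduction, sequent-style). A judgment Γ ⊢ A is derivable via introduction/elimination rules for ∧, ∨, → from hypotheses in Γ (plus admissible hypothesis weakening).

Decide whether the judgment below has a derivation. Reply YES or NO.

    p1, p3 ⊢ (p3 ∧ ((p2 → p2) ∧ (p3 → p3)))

Derivation trace:
[∧I] p1, p3 ⊢ (p3 ∧ ((p2 → p2) ∧ (p3 → p3)))
  [→E] p1, p3 ⊢ p3
    [Wk] p1 ⊢ (p3 → p3)
      [→I]  ⊢ (p3 → p3)
        [Ax] p3 ⊢ p3
    [Ax] p3 ⊢ p3
  [∧I] p1 ⊢ ((p2 → p2) ∧ (p3 → p3))
    [→I]  ⊢ (p2 → p2)
      [Ax] p2 ⊢ p2
    [Wk] p1 ⊢ (p3 → p3)
      [→I]  ⊢ (p3 → p3)
        [Ax] p3 ⊢ p3

Result: YES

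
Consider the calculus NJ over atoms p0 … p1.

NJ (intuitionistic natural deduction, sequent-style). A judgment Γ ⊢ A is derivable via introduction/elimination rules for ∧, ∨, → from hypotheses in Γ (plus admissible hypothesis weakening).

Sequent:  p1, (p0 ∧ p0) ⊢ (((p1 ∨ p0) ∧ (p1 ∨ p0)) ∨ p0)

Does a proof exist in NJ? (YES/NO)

Derivation (root first):
[∨I₁] p1, (p0 ∧ p0) ⊢ (((p1 ∨ p0) ∧ (p1 ∨ p0)) ∨ p0)
  [∧I] p1, (p0 ∧ p0) ⊢ ((p1 ∨ p0) ∧ (p1 ∨ p0))
    [Wk] p1, (p0 ∧ p0) ⊢ (p1 ∨ p0)
      [∨I₁] p1 ⊢ (p1 ∨ p0)
        [Ax] p1 ⊢ p1
    [∨I₁] p1 ⊢ (p1 ∨ p0)
      [Ax] p1 ⊢ p1

Result: YES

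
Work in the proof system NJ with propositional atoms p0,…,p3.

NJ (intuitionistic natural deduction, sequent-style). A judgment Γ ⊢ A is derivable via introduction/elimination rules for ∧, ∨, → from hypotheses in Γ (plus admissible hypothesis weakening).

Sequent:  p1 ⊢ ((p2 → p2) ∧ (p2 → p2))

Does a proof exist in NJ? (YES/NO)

Proof tree:
[Wk] p1 ⊢ ((p2 → p2) ∧ (p2 → p2))
  [∧I]  ⊢ ((p2 → p2) ∧ (p2 → p2))
    [→I]  ⊢ (p2 → p2)
      [Ax] p2 ⊢ p2
    [→I]  ⊢ (p2 → p2)
      [Ax] p2 ⊢ p2

Result: YES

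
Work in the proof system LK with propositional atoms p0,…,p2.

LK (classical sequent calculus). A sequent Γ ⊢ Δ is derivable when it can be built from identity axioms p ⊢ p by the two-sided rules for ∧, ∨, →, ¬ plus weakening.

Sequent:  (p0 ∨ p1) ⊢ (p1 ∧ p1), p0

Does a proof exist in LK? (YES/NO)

Derivation trace:
[∨L] (p0 ∨ p1) ⊢ (p1 ∧ p1), p0
  [Ax] p0 ⊢ p0
  [∧R] p1 ⊢ (p1 ∧ p1)
    [Ax] p1 ⊢ p1
    [Ax] p1 ⊢ p1

Result: YES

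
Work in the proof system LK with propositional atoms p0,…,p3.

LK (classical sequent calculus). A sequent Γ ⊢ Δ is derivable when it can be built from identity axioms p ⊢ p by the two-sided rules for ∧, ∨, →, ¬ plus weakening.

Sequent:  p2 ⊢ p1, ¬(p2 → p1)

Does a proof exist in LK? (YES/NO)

Derivation (root first):
[¬R] p2 ⊢ p1, ¬(p2 → p1)
  [→L] p2, (p2 → p1) ⊢ p1
    [Ax] p2 ⊢ p2
    [Ax] p1 ⊢ p1

Result: YES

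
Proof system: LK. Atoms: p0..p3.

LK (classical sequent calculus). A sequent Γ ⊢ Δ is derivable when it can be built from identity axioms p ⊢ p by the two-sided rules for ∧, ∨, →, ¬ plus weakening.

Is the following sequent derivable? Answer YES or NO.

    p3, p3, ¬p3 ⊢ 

Proof tree:
[¬L] p3, p3, ¬p3 ⊢ 
  [WL] p3, p3 ⊢ p3
    [Ax] p3 ⊢ p3

Result: YES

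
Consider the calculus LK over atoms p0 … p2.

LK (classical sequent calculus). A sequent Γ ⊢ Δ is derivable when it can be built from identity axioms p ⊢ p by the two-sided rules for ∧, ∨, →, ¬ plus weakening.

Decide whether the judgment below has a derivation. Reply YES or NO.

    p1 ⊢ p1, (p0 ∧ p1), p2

Proof tree:
[WR] p1 ⊢ p1, (p0 ∧ p1), p2
  [∧R] p1 ⊢ p1, (p0 ∧ p1)
    [WR] p1 ⊢ p1, p0
      [Ax] p1 ⊢ p1
    [Ax] p1 ⊢ p1

Result: YES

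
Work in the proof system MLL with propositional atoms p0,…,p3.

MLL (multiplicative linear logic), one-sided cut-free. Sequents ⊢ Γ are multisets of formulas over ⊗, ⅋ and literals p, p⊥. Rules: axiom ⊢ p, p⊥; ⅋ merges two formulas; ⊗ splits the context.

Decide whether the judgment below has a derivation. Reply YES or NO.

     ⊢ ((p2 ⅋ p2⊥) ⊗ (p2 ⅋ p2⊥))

Derivation trace:
[⊗]  ⊢ ((p2 ⅋ p2⊥) ⊗ (p2 ⅋ p2⊥))
  [⅋]  ⊢ (p2 ⅋ p2⊥)
    [Ax]  ⊢ p2, p2⊥
  [⅋]  ⊢ (p2 ⅋ p2⊥)
    [Ax]  ⊢ p2, p2⊥

Result: YES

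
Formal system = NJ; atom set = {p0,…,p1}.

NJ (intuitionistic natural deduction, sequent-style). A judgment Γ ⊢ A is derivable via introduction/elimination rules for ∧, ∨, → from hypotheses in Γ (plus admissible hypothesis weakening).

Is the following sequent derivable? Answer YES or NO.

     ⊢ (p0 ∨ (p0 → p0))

Derivation (root first):
[∨I₂]  ⊢ (p0 ∨ (p0 → p0))
  [→I]  ⊢ (p0 → p0)
    [Ax] p0 ⊢ p0

Result: YES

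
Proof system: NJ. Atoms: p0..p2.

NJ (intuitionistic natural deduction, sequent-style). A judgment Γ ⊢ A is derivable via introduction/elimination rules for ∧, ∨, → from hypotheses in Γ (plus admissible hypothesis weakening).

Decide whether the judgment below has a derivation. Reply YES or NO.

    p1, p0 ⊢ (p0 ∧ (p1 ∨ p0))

Derivation (root first):
[∧I] p1, p0 ⊢ (p0 ∧ (p1 ∨ p0))
  [Ax] p0 ⊢ p0
  [∨I₁] p1 ⊢ (p1 ∨ p0)
    [Ax] p1 ⊢ p1

Result: YES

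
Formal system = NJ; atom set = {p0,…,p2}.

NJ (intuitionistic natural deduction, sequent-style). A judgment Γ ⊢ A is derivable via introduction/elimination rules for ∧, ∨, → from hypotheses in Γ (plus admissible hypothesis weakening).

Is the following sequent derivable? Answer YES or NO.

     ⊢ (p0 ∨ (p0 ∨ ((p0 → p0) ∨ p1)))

Derivation trace:
[∨I₂]  ⊢ (p0 ∨ (p0 ∨ ((p0 → p0) ∨ p1)))
  [∨I₂]  ⊢ (p0 ∨ ((p0 → p0) ∨ p1))
    [∨I₁]  ⊢ ((p0 → p0) ∨ p1)
      [→I]  ⊢ (p0 → p0)
        [Ax] p0 ⊢ p0

Result: YES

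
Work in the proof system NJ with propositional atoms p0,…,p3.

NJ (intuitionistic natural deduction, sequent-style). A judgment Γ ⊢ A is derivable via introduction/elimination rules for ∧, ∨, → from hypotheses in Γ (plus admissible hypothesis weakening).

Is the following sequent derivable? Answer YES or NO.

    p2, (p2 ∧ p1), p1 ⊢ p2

Derivation (root first):
[Wk] p2, (p2 ∧ p1), p1 ⊢ p2
  [Wk] p2, (p2 ∧ p1) ⊢ p2
    [Ax] p2 ⊢ p2

Result: YES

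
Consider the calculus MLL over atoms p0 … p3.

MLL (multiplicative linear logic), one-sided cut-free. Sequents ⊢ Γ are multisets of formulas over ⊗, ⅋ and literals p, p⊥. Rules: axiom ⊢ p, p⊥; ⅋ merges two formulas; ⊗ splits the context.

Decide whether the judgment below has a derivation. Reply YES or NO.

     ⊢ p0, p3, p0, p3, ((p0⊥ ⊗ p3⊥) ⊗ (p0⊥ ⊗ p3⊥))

Proof tree:
[⊗]  ⊢ p0, p3, p0, p3, ((p0⊥ ⊗ p3⊥) ⊗ (p0⊥ ⊗ p3⊥))
  [⊗]  ⊢ p0, p3, (p0⊥ ⊗ p3⊥)
    [Ax]  ⊢ p0, p0⊥
    [Ax]  ⊢ p3, p3⊥
  [⊗]  ⊢ p0, p3, (p0⊥ ⊗ p3⊥)
    [Ax]  ⊢ p0, p0⊥
    [Ax]  ⊢ p3, p3⊥

Result: YES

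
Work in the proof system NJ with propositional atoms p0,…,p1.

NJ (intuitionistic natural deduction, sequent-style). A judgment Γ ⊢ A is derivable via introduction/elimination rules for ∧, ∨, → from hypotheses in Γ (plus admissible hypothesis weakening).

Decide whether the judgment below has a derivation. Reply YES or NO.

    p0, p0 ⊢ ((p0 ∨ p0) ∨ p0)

Derivation trace:
[Wk] p0, p0 ⊢ ((p0 ∨ p0) ∨ p0)
  [∨I₁] p0 ⊢ ((p0 ∨ p0) ∨ p0)
    [∨I₂] p0 ⊢ (p0 ∨ p0)
      [Ax] p0 ⊢ p0

Result: YES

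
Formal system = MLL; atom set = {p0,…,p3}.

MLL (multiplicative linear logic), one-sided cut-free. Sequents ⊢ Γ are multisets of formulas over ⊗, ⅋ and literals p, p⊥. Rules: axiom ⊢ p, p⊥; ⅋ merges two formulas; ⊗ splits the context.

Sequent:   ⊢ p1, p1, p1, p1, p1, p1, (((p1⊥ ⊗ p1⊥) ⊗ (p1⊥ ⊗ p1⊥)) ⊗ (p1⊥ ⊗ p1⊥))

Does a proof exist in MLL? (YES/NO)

Derivation trace:
[⊗]  ⊢ p1, p1, p1, p1, p1, p1, (((p1⊥ ⊗ p1⊥) ⊗ (p1⊥ ⊗ p1⊥)) ⊗ (p1⊥ ⊗ p1⊥))
  [⊗]  ⊢ p1, p1, p1, p1, ((p1⊥ ⊗ p1⊥) ⊗ (p1⊥ ⊗ p1⊥))
    [⊗]  ⊢ p1, p1, (p1⊥ ⊗ p1⊥)
      [Ax]  ⊢ p1, p1⊥
      [Ax]  ⊢ p1, p1⊥
    [⊗]  ⊢ p1, p1, (p1⊥ ⊗ p1⊥)
      [Ax]  ⊢ p1, p1⊥
      [Ax]  ⊢ p1, p1⊥
  [⊗]  ⊢ p1, p1, (p1⊥ ⊗ p1⊥)
    [Ax]  ⊢ p1, p1⊥
    [Ax]  ⊢ p1, p1⊥

Result: YES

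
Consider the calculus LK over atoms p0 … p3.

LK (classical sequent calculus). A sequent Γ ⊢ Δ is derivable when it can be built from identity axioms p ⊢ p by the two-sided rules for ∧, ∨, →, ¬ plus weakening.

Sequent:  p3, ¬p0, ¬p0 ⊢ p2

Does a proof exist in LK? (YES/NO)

Search for a countermodel by truth-table:
  v=0000: Γ:[p3=F, ¬p0=T, ¬p0=T] Δ:[p2=F] refutes=False
  v=0001: Γ:[p3=T, ¬p0=T, ¬p0=T] Δ:[p2=F] refutes=True  ← countermodel

Result: NO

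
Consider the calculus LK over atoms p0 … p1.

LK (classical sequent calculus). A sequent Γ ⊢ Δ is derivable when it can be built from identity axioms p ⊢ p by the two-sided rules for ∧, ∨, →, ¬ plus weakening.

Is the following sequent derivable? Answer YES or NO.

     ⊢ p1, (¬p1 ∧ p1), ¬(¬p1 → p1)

Proof tree:
[¬R]  ⊢ p1, (¬p1 ∧ p1), ¬(¬p1 → p1)
  [∧R] (¬p1 → p1) ⊢ p1, (¬p1 ∧ p1)
    [¬R]  ⊢ p1, ¬p1
      [Ax] p1 ⊢ p1
    [→L] (¬p1 → p1) ⊢ p1
      [¬R]  ⊢ p1, ¬p1
        [Ax] p1 ⊢ p1
      [WR] p1 ⊢ p1, p1
        [Ax] p1 ⊢ p1

Result: YES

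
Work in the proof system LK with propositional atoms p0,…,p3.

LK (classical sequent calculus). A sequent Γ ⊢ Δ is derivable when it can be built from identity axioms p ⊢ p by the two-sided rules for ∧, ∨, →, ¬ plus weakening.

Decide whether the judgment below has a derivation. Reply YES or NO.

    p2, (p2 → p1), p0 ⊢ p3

Enumerate valuations to refute Γ ⊢ Δ:
  v=0000: Γ:[p2=F, (p2 → p1)=T, p0=F] Δ:[p3=F] refutes=False
  v=0001: Γ:[p2=F, (p2 → p1)=T, p0=F] Δ:[p3=T] refutes=False
  v=0010: Γ:[p2=T, (p2 → p1)=F, p0=F] Δ:[p3=F] refutes=False
  v=0011: Γ:[p2=T, (p2 → p1)=F, p0=F] Δ:[p3=T] refutes=False
  v=0100: Γ:[p2=F, (p2 → p1)=T, p0=F] Δ:[p3=F] refutes=False
  v=0101: Γ:[p2=F, (p2 → p1)=T, p0=F] Δ:[p3=T] refutes=False
  v=0110: Γ:[p2=T, (p2 → p1)=T, p0=F] Δ:[p3=F] refutes=False
  v=0111: Γ:[p2=T, (p2 → p1)=T, p0=F] Δ:[p3=T] refutes=False
  v=1000: Γ:[p2=F, (p2 → p1)=T, p0=T] Δ:[p3=F] refutes=False
  v=1001: Γ:[p2=F, (p2 → p1)=T, p0=T] Δ:[p3=T] refutes=False
  v=1010: Γ:[p2=T, (p2 → p1)=F, p0=T] Δ:[p3=F] refutes=False
  v=1011: Γ:[p2=T, (p2 → p1)=F, p0=T] Δ:[p3=T] refutes=False
  v=1100: Γ:[p2=F, (p2 → p1)=T, p0=T] Δ:[p3=F] refutes=False
  v=1101: Γ:[p2=F, (p2 → p1)=T, p0=T] Δ:[p3=T] refutes=False
  v=1110: Γ:[p2=T, (p2 → p1)=T, p0=T] Δ:[p3=F] refutes=True  ← countermodel

Result: NO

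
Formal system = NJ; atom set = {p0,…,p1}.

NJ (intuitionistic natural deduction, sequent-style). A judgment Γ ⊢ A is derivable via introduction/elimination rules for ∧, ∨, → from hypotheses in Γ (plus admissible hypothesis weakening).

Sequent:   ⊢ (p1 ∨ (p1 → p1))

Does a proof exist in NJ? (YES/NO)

Derivation (root first):
[∨I₂]  ⊢ (p1 ∨ (p1 → p1))
  [→I]  ⊢ (p1 → p1)
    [Ax] p1 ⊢ p1

Result: YES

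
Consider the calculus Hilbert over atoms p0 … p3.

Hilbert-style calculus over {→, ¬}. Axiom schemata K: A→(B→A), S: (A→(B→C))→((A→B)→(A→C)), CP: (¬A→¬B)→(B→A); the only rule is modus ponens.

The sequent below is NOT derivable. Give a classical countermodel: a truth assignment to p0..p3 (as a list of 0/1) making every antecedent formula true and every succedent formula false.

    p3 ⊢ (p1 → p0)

Enumerate valuations to refute Γ ⊢ Δ:
  v=0000: Γ:[p3=F] Δ:[(p1 → p0)=T] refutes=False
  v=0001: Γ:[p3=T] Δ:[(p1 → p0)=T] refutes=False
  v=0010: Γ:[p3=F] Δ:[(p1 → p0)=T] refutes=False
  v=0011: Γ:[p3=T] Δ:[(p1 → p0)=T] refutes=False
  v=0100: Γ:[p3=F] Δ:[(p1 → p0)=F] refutes=False
  v=0101: Γ:[p3=T] Δ:[(p1 → p0)=F] refutes=True  ← countermodel

Result: [0, 1, 0, 1]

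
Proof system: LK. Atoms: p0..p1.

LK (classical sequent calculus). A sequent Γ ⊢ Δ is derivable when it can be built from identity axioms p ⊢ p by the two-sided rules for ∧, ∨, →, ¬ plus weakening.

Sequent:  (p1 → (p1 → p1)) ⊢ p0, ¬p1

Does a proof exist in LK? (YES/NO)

Enumerate valuations to refute Γ ⊢ Δ:
  v=00: Γ:[(p1 → (p1 → p1))=T] Δ:[p0=F, ¬p1=T] refutes=False
  v=01: Γ:[(p1 → (p1 → p1))=T] Δ:[p0=F, ¬p1=F] refutes=True  ← countermodel

Result: NO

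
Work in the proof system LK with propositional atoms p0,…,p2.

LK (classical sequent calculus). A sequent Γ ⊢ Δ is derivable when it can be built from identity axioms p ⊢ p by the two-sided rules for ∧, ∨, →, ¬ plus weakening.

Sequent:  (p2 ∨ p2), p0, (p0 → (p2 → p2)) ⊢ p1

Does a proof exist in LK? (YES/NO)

Enumerate valuations to refute Γ ⊢ Δ:
  v=000: Γ:[(p2 ∨ p2)=F, p0=F, (p0 → (p2 → p2))=T] Δ:[p1=F] refutes=False
  v=001: Γ:[(p2 ∨ p2)=T, p0=F, (p0 → (p2 → p2))=T] Δ:[p1=F] refutes=False
  v=010: Γ:[(p2 ∨ p2)=F, p0=F, (p0 → (p2 → p2))=T] Δ:[p1=T] refutes=False
  v=011: Γ:[(p2 ∨ p2)=T, p0=F, (p0 → (p2 → p2))=T] Δ:[p1=T] refutes=False
  v=100: Γ:[(p2 ∨ p2)=F, p0=T, (p0 → (p2 → p2))=T] Δ:[p1=F] refutes=False
  v=101: Γ:[(p2 ∨ p2)=T, p0=T, (p0 → (p2 → p2))=T] Δ:[p1=F] refutes=True  ← countermodel

Result: NO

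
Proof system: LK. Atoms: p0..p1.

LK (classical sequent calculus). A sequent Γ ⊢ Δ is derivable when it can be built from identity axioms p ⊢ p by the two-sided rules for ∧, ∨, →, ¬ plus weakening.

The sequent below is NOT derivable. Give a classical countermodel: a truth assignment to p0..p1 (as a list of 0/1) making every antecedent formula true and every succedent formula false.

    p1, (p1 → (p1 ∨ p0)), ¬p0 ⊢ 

Search for a countermodel by truth-table:
  v=00: Γ:[p1=F, (p1 → (p1 ∨ p0))=T, ¬p0=T] Δ:[] refutes=False
  v=01: Γ:[p1=T, (p1 → (p1 ∨ p0))=T, ¬p0=T] Δ:[] refutes=True  ← countermodel

Result: [0, 1]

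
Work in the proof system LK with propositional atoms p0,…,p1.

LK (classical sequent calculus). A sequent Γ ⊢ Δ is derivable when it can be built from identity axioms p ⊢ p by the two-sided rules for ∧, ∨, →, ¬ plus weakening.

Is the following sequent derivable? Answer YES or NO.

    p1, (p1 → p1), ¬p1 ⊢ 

Proof tree:
[¬L] p1, (p1 → p1), ¬p1 ⊢ 
  [→L] p1, (p1 → p1) ⊢ p1
    [Ax] p1 ⊢ p1
    [Ax] p1 ⊢ p1

Result: YES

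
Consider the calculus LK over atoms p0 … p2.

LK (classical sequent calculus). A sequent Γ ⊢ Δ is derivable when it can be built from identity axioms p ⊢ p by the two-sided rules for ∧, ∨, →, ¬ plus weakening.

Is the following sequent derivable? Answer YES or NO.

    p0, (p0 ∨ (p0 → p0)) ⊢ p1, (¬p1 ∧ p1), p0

Proof tree:
[∨L] p0, (p0 ∨ (p0 → p0)) ⊢ p1, (¬p1 ∧ p1), p0
  [∧R] p0 ⊢ p1, p0, (¬p1 ∧ p1)
    [¬R]  ⊢ p1, ¬p1
      [Ax] p1 ⊢ p1
    [WR] p0 ⊢ p0, p1
      [Ax] p0 ⊢ p0
  [→L] p0, (p0 → p0) ⊢ p1, p0
    [Ax] p0 ⊢ p0
    [WR] p0 ⊢ p0, p1
      [Ax] p0 ⊢ p0

Result: YES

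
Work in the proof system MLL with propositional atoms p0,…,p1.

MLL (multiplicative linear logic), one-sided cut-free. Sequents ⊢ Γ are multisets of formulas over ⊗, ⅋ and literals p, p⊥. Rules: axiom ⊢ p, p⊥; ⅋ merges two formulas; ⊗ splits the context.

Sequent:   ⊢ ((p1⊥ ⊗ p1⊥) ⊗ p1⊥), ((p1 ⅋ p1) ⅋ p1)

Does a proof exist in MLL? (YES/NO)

Proof tree:
[⅋]  ⊢ ((p1⊥ ⊗ p1⊥) ⊗ p1⊥), ((p1 ⅋ p1) ⅋ p1)
  [⅋]  ⊢ p1, ((p1⊥ ⊗ p1⊥) ⊗ p1⊥), (p1 ⅋ p1)
    [⊗]  ⊢ p1, p1, p1, ((p1⊥ ⊗ p1⊥) ⊗ p1⊥)
      [⊗]  ⊢ p1, p1, (p1⊥ ⊗ p1⊥)
        [Ax]  ⊢ p1, p1⊥
        [Ax]  ⊢ p1, p1⊥
      [Ax]  ⊢ p1, p1⊥

Result: YES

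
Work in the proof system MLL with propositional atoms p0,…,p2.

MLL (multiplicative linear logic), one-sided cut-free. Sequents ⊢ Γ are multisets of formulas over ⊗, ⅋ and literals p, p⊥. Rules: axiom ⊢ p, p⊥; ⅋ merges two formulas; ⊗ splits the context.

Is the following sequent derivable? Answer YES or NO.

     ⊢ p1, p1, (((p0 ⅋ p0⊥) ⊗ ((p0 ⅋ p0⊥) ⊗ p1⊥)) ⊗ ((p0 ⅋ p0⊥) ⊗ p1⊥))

Derivation trace:
[⊗]  ⊢ p1, p1, (((p0 ⅋ p0⊥) ⊗ ((p0 ⅋ p0⊥) ⊗ p1⊥)) ⊗ ((p0 ⅋ p0⊥) ⊗ p1⊥))
  [⊗]  ⊢ p1, ((p0 ⅋ p0⊥) ⊗ ((p0 ⅋ p0⊥) ⊗ p1⊥))
    [⅋]  ⊢ (p0 ⅋ p0⊥)
      [Ax]  ⊢ p0, p0⊥
    [⊗]  ⊢ p1, ((p0 ⅋ p0⊥) ⊗ p1⊥)
      [⅋]  ⊢ (p0 ⅋ p0⊥)
        [Ax]  ⊢ p0, p0⊥
      [Ax]  ⊢ p1, p1⊥
  [⊗]  ⊢ p1, ((p0 ⅋ p0⊥) ⊗ p1⊥)
    [⅋]  ⊢ (p0 ⅋ p0⊥)
      [Ax]  ⊢ p0, p0⊥
    [Ax]  ⊢ p1, p1⊥

Result: YES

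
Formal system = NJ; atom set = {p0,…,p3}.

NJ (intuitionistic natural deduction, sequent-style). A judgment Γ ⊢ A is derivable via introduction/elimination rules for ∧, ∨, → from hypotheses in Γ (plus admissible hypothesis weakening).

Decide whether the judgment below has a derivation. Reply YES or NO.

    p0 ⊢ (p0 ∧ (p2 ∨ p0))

Derivation (root first):
[∧I] p0 ⊢ (p0 ∧ (p2 ∨ p0))
  [Ax] p0 ⊢ p0
  [∨I₂] p0 ⊢ (p2 ∨ p0)
    [Ax] p0 ⊢ p0

Result: YES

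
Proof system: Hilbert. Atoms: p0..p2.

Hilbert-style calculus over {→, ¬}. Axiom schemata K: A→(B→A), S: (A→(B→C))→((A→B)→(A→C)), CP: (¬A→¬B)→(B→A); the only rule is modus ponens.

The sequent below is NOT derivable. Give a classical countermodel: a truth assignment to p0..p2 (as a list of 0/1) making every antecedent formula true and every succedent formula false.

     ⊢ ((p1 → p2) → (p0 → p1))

Truth-table refutation:
  v=000: Γ:[] Δ:[((p1 → p2) → (p0 → p1))=T] refutes=False
  v=001: Γ:[] Δ:[((p1 → p2) → (p0 → p1))=T] refutes=False
  v=010: Γ:[] Δ:[((p1 → p2) → (p0 → p1))=T] refutes=False
  v=011: Γ:[] Δ:[((p1 → p2) → (p0 → p1))=T] refutes=False
  v=100: Γ:[] Δ:[((p1 → p2) → (p0 → p1))=F] refutes=True  ← countermodel

Result: [1, 0, 0]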